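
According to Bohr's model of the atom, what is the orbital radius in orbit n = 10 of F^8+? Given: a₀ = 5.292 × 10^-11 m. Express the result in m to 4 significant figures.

5.880 × 10^-10 m

r_n = n²a₀/Z = 10² × 5.292 × 10^-11 / 9
    = 100 × 5.292 × 10^-11 / 9 = 5.880 × 10^-10 m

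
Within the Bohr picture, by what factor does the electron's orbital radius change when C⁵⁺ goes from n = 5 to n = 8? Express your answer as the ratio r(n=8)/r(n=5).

r ∝ Z^-1 · n^2; with Z fixed, r ∝ n^2.
r(n=8)/r(n=5) = (8/5)^2 = 64/25

64/25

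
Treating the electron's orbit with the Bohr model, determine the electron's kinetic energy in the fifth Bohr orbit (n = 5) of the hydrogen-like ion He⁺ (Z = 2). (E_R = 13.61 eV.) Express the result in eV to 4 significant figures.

2.178 eV

For a Coulomb orbit the virial theorem gives K = −E_n.
E_n = −E_R·Z²/n², so K = E_R·Z²/n² = 13.61 × 2²/5² = 2.178 eV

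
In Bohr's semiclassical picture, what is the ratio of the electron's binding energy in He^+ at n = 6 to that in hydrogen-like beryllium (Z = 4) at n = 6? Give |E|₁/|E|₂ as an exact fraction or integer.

|E| ∝ Z^2 · n^-2
|E|₁/|E|₂ = (2/4)^2 · (6/6)^-2 = 1/4

1/4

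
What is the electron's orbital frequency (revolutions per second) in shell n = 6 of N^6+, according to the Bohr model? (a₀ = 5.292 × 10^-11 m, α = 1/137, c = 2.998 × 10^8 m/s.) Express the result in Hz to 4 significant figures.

1.493 × 10^15 Hz

r = n²a₀/Z = 2.722 × 10^-10 m, v = Zαc/n = 2.553 × 10^6 m/s
f = v/(2πr) = 1.493 × 10^15 Hz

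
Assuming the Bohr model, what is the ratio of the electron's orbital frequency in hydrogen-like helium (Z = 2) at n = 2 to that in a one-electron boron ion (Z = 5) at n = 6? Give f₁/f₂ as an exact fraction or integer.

108/25

f ∝ Z^2 · n^-3
f₁/f₂ = (2/5)^2 · (2/6)^-3 = 108/25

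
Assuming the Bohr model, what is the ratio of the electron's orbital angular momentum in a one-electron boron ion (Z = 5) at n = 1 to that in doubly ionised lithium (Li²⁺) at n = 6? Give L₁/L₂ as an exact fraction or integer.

L = nℏ is independent of Z.
L₁/L₂ = n₁/n₂ = 1/6 = 1/6

1/6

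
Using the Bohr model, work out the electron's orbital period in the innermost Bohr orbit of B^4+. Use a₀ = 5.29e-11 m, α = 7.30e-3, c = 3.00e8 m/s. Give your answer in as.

r = n²a₀/Z = 1²·5.29e-11/5 = 1.06e-11 m
v = Zαc/n = 5·0.00730·3.00e8/1 = 1.09e7 m/s
T = 2πr/v = 6.07e-18 s = 6.07 as

6.07 as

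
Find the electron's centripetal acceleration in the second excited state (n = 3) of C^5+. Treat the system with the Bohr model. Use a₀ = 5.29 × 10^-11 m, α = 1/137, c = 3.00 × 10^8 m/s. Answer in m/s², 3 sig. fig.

2.42 × 10^23 m/s²

r = n²a₀/Z = 7.94 × 10^-11 m, v = Zαc/n = 4.38 × 10^6 m/s
a = v²/r = (4.38 × 10^6)² / 7.94 × 10^-11 = 2.42 × 10^23 m/s²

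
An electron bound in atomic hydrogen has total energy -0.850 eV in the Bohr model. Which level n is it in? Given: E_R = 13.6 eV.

4

E_n = −E_R Z²/n² ⇒ n² = E_R Z²/(−E_n) = 13.6 × 1² / 0.850 ≈ 16.00
n = 4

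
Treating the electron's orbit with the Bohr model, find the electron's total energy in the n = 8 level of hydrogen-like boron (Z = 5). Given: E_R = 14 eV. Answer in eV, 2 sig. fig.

-5.5 eV

E_n = −E_R·Z²/n² = −14 × 5²/8² = -5.5 eV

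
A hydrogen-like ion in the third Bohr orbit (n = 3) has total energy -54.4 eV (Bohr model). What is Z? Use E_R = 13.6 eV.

E_n = −E_R Z²/n² ⇒ Z² = −E_n n²/E_R = 54.4 × 3² / 13.6 ≈ 36.00
Z = 6

6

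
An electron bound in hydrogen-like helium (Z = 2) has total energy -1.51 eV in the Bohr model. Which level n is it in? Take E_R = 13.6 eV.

E_n = −E_R Z²/n² ⇒ n² = E_R Z²/(−E_n) = 13.6 × 2² / 1.51 ≈ 36.03
n = 6

6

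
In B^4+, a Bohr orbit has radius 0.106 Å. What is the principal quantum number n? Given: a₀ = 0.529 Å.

r_n = n²a₀/Z ⇒ n² = rZ/a₀ = 0.106 × 5 / 0.529 ≈ 1.00
n = 1

1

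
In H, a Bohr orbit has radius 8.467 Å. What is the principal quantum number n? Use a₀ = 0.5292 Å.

r_n = n²a₀/Z ⇒ n² = rZ/a₀ = 8.467 × 1 / 0.5292 ≈ 16.00
n = 4

4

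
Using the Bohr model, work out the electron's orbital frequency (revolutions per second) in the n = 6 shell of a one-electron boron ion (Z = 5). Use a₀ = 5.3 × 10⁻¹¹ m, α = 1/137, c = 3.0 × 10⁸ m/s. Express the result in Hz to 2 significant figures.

7.6 × 10¹⁴ Hz

r = n²a₀/Z = 3.8 × 10⁻¹⁰ m, v = Zαc/n = 1.8 × 10⁶ m/s
f = v/(2πr) = 7.6 × 10¹⁴ Hz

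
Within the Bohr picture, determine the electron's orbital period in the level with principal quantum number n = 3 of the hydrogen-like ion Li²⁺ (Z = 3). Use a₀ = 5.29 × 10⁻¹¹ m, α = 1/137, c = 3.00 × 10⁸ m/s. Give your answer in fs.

r = n²a₀/Z = 3²·5.29 × 10⁻¹¹/3 = 1.59 × 10⁻¹⁰ m
v = Zαc/n = 3·0.00730·3.00 × 10⁸/3 = 2.19 × 10⁶ m/s
T = 2πr/v = 4.55 × 10⁻¹⁶ s = 0.455 fs

0.455 fs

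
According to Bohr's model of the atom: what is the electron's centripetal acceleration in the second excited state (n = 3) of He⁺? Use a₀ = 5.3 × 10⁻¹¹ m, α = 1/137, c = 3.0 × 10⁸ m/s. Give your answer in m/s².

8.9 × 10²¹ m/s²

r = n²a₀/Z = 2.4 × 10⁻¹⁰ m, v = Zαc/n = 1.5 × 10⁶ m/s
a = v²/r = (1.5 × 10⁶)² / 2.4 × 10⁻¹⁰ = 8.9 × 10²¹ m/s²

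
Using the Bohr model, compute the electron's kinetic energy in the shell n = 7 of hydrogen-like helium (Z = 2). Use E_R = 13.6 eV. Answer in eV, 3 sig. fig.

1.11 eV

For a Coulomb orbit the virial theorem gives K = −E_n.
E_n = −E_R·Z²/n², so K = E_R·Z²/n² = 13.6 × 2²/7² = 1.11 eV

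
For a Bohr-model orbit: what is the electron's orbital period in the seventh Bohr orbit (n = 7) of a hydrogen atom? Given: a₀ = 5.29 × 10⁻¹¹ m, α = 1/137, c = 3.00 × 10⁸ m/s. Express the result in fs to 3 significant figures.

r = n²a₀/Z = 7²·5.29 × 10⁻¹¹/1 = 2.59 × 10⁻⁹ m
v = Zαc/n = 1·0.00730·3.00 × 10⁸/7 = 3.13 × 10⁵ m/s
T = 2πr/v = 5.21 × 10⁻¹⁴ s = 52.1 fs

52.1 fs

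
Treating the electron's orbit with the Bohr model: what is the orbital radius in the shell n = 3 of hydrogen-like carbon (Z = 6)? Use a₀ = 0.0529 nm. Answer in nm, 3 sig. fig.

0.0794 nm

r_n = n²a₀/Z = 3² × 0.0529 / 6
    = 9 × 0.0529 / 6 = 0.0794 nm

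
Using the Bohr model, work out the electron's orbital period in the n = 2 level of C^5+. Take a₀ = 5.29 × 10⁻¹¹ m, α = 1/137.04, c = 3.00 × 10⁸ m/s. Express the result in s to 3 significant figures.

r = n²a₀/Z = 2²·5.29 × 10⁻¹¹/6 = 3.53 × 10⁻¹¹ m
v = Zαc/n = 6·0.00730·3.00 × 10⁸/2 = 6.57 × 10⁶ m/s
T = 2πr/v = 3.37 × 10⁻¹⁷ s

3.37 × 10⁻¹⁷ s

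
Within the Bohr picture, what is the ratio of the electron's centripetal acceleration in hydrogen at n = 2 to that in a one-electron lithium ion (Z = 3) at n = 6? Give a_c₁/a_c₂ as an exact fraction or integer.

3

a_c ∝ Z^3 · n^-4
a_c₁/a_c₂ = (1/3)^3 · (2/6)^-4 = 3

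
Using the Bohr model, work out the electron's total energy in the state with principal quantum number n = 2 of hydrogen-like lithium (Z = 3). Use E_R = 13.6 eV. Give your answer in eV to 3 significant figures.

E_n = −E_R·Z²/n² = −13.6 × 3²/2² = -30.6 eV

-30.6 eV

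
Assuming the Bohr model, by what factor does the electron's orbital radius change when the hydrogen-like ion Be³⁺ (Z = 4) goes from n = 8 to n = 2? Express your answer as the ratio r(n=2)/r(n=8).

1/16

r ∝ Z^-1 · n^2; with Z fixed, r ∝ n^2.
r(n=2)/r(n=8) = (2/8)^2 = 1/16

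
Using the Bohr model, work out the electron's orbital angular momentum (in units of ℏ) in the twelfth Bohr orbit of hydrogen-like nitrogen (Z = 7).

L_n = nℏ, so L/ℏ = n = 12.

12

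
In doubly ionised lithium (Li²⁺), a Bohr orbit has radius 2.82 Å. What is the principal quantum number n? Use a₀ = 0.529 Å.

r_n = n²a₀/Z ⇒ n² = rZ/a₀ = 2.82 × 3 / 0.529 ≈ 15.99
n = 4

4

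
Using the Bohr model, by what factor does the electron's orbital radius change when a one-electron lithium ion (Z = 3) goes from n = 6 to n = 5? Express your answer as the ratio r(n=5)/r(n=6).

r ∝ Z^-1 · n^2; with Z fixed, r ∝ n^2.
r(n=5)/r(n=6) = (5/6)^2 = 25/36

25/36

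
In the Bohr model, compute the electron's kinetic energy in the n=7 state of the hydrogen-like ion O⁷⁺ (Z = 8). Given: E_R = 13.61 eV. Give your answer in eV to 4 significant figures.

17.78 eV

For a Coulomb orbit the virial theorem gives K = −E_n.
E_n = −E_R·Z²/n², so K = E_R·Z²/n² = 13.61 × 8²/7² = 17.78 eV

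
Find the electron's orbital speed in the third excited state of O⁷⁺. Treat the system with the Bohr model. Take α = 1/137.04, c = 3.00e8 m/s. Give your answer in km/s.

4380 km/s

v_n = Zαc/n = 8 × 0.00730 × 3.00e8 / 4
    = 4380 km/s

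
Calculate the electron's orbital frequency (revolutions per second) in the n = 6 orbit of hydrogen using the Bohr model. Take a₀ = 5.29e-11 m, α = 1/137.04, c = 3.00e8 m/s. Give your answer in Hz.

r = n²a₀/Z = 1.90e-9 m, v = Zαc/n = 3.65e5 m/s
f = v/(2πr) = 3.05e13 Hz

3.05e13 Hz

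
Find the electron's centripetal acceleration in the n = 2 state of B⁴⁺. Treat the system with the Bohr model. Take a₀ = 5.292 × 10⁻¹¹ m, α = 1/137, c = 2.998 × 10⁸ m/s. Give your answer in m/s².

r = n²a₀/Z = 4.234 × 10⁻¹¹ m, v = Zαc/n = 5.471 × 10⁶ m/s
a = v²/r = (5.471 × 10⁶)² / 4.234 × 10⁻¹¹ = 7.070 × 10²³ m/s²

7.070 × 10²³ m/s²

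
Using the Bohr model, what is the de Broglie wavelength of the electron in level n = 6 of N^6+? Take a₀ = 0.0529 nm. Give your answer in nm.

0.285 nm

The Bohr quantisation condition is nλ = 2πr_n.
r_n = n²a₀/Z = 0.272 nm
λ = 2πr_n/n = 2π·0.272/6 = 0.285 nm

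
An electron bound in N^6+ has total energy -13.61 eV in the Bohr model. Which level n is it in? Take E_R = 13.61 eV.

7

E_n = −E_R Z²/n² ⇒ n² = E_R Z²/(−E_n) = 13.61 × 7² / 13.61 ≈ 49.00
n = 7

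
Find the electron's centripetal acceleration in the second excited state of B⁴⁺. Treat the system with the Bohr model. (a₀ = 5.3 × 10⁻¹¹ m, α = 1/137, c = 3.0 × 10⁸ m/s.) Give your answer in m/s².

1.4 × 10²³ m/s²

r = n²a₀/Z = 9.5 × 10⁻¹¹ m, v = Zαc/n = 3.6 × 10⁶ m/s
a = v²/r = (3.6 × 10⁶)² / 9.5 × 10⁻¹¹ = 1.4 × 10²³ m/s²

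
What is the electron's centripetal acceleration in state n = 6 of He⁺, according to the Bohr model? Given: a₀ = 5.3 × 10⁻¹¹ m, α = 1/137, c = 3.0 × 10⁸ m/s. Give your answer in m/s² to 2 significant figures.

5.6 × 10²⁰ m/s²

r = n²a₀/Z = 9.5 × 10⁻¹⁰ m, v = Zαc/n = 7.3 × 10⁵ m/s
a = v²/r = (7.3 × 10⁵)² / 9.5 × 10⁻¹⁰ = 5.6 × 10²⁰ m/s²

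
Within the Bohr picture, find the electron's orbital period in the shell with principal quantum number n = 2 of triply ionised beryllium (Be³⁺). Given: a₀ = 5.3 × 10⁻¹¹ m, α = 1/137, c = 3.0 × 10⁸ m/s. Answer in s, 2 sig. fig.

r = n²a₀/Z = 2²·5.3 × 10⁻¹¹/4 = 5.3 × 10⁻¹¹ m
v = Zαc/n = 4·0.0073·3.0 × 10⁸/2 = 4.4 × 10⁶ m/s
T = 2πr/v = 7.6 × 10⁻¹⁷ s

7.6 × 10⁻¹⁷ s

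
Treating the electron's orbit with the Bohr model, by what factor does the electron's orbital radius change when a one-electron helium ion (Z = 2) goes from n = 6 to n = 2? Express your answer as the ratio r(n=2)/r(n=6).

1/9

r ∝ Z^-1 · n^2; with Z fixed, r ∝ n^2.
r(n=2)/r(n=6) = (2/6)^2 = 1/9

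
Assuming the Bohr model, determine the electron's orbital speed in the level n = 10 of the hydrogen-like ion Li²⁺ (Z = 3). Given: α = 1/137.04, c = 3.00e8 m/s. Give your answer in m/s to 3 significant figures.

v_n = Zαc/n = 3 × 0.00730 × 3.00e8 / 10
    = 6.57e5 m/s

6.57e5 m/s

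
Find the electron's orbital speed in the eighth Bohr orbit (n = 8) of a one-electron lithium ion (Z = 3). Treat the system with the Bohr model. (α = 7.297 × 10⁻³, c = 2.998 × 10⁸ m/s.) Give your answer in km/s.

820.4 km/s

v_n = Zαc/n = 3 × 0.007297 × 2.998 × 10⁸ / 8
    = 820.4 km/s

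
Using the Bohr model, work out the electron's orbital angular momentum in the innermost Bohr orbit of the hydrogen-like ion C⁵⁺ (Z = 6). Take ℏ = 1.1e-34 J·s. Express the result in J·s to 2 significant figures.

L_n = nℏ = 1 × 1.1e-34 = 1.1e-34 J·s

1.1e-34 J·s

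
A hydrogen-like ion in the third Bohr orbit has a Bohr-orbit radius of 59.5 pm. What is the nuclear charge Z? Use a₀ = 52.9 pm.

8

r_n = n²a₀/Z ⇒ Z = n²a₀/r = 3² × 52.9 / 59.5 ≈ 8.00
Z = 8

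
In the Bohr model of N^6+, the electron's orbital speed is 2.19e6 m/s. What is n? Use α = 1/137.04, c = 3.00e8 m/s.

7

v_n = Zαc/n ⇒ n = Zαc/v = 7 × 0.00730 × 3.00e8 / 2.19e6 ≈ 7.00
n = 7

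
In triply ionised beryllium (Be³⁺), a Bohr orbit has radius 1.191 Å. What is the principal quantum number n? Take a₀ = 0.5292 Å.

3

r_n = n²a₀/Z ⇒ n² = rZ/a₀ = 1.191 × 4 / 0.5292 ≈ 9.00
n = 3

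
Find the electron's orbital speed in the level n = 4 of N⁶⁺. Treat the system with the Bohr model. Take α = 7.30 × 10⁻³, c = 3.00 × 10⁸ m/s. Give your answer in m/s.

v_n = Zαc/n = 7 × 0.00730 × 3.00 × 10⁸ / 4
    = 3.83 × 10⁶ m/s

3.83 × 10⁶ m/s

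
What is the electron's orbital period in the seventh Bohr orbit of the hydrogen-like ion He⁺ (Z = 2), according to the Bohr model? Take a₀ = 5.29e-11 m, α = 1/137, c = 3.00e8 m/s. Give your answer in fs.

r = n²a₀/Z = 7²·5.29e-11/2 = 1.30e-9 m
v = Zαc/n = 2·0.00730·3.00e8/7 = 6.26e5 m/s
T = 2πr/v = 1.30e-14 s = 13.0 fs

13.0 fs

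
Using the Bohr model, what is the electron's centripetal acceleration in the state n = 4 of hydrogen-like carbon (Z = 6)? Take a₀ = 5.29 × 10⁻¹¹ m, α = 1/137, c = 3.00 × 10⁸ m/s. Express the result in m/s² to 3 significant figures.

7.65 × 10²² m/s²

r = n²a₀/Z = 1.41 × 10⁻¹⁰ m, v = Zαc/n = 3.28 × 10⁶ m/s
a = v²/r = (3.28 × 10⁶)² / 1.41 × 10⁻¹⁰ = 7.65 × 10²² m/s²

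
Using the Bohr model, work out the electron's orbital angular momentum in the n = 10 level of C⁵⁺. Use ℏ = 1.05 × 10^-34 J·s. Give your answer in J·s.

L_n = nℏ = 10 × 1.05 × 10^-34 = 1.05 × 10^-33 J·s

1.05 × 10^-33 J·s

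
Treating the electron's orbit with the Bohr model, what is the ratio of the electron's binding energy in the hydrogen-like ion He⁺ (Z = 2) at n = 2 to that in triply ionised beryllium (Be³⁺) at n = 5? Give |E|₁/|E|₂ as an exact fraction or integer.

25/16

|E| ∝ Z^2 · n^-2
|E|₁/|E|₂ = (2/4)^2 · (2/5)^-2 = 25/16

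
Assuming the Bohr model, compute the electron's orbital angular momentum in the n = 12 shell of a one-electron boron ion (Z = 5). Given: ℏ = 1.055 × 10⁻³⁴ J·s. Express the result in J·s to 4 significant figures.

L_n = nℏ = 12 × 1.055 × 10⁻³⁴ = 1.266 × 10⁻³³ J·s

1.266 × 10⁻³³ J·s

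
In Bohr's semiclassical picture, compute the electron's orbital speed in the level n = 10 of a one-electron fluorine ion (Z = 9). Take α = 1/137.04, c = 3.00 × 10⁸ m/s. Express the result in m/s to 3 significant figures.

1.97 × 10⁶ m/s

v_n = Zαc/n = 9 × 0.00730 × 3.00 × 10⁸ / 10
    = 1.97 × 10⁶ m/s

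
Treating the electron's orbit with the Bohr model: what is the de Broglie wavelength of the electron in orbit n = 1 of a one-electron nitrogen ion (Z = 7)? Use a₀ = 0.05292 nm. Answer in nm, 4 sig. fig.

The Bohr quantisation condition is nλ = 2πr_n.
r_n = n²a₀/Z = 0.007560 nm
λ = 2πr_n/n = 2π·0.007560/1 = 0.04750 nm

0.04750 nm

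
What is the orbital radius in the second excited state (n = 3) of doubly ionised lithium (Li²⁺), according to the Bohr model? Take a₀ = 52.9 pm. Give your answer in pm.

r_n = n²a₀/Z = 3² × 52.9 / 3
    = 9 × 52.9 / 3 = 159 pm

159 pm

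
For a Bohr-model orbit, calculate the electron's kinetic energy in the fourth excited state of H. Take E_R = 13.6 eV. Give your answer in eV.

For a Coulomb orbit the virial theorem gives K = −E_n.
E_n = −E_R·Z²/n², so K = E_R·Z²/n² = 13.6 × 1²/5² = 0.544 eV

0.544 eV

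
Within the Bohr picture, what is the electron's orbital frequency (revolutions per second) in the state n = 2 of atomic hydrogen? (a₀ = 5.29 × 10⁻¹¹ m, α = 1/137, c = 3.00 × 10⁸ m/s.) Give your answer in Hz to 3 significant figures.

8.24 × 10¹⁴ Hz

r = n²a₀/Z = 2.12 × 10⁻¹⁰ m, v = Zαc/n = 1.09 × 10⁶ m/s
f = v/(2πr) = 8.24 × 10¹⁴ Hz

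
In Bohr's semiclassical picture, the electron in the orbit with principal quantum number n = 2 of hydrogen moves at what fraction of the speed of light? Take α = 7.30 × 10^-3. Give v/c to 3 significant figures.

v_n = Zαc/n, so v/c = Zα/n = 1 × 0.00730 / 2 = 0.00365

0.00365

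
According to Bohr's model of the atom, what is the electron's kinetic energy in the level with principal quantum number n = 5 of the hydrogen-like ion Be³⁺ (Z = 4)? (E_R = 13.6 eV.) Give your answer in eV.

For a Coulomb orbit the virial theorem gives K = −E_n.
E_n = −E_R·Z²/n², so K = E_R·Z²/n² = 13.6 × 4²/5² = 8.70 eV

8.70 eV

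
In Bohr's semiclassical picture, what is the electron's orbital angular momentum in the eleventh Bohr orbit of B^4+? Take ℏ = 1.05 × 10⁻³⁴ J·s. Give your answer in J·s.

L_n = nℏ = 11 × 1.05 × 10⁻³⁴ = 1.16 × 10⁻³³ J·s

1.16 × 10⁻³³ J·s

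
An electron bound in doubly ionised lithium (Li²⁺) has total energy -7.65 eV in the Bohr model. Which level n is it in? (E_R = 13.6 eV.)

4

E_n = −E_R Z²/n² ⇒ n² = E_R Z²/(−E_n) = 13.6 × 3² / 7.65 ≈ 16.00
n = 4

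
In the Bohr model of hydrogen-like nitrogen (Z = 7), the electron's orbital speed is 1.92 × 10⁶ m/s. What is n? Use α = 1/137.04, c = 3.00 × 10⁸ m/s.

v_n = Zαc/n ⇒ n = Zαc/v = 7 × 0.00730 × 3.00 × 10⁸ / 1.92 × 10⁶ ≈ 7.98
n = 8

8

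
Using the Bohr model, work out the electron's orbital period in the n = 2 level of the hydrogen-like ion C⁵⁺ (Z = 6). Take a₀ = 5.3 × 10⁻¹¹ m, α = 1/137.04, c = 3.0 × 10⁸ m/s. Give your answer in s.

r = n²a₀/Z = 2²·5.3 × 10⁻¹¹/6 = 3.5 × 10⁻¹¹ m
v = Zαc/n = 6·0.0073·3.0 × 10⁸/2 = 6.6 × 10⁶ m/s
T = 2πr/v = 3.4 × 10⁻¹⁷ s

3.4 × 10⁻¹⁷ s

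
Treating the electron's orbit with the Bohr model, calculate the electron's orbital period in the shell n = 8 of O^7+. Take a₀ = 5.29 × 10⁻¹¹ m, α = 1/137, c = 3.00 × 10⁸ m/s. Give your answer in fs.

r = n²a₀/Z = 8²·5.29 × 10⁻¹¹/8 = 4.23 × 10⁻¹⁰ m
v = Zαc/n = 8·0.00730·3.00 × 10⁸/8 = 2.19 × 10⁶ m/s
T = 2πr/v = 1.21 × 10⁻¹⁵ s = 1.21 fs

1.21 fs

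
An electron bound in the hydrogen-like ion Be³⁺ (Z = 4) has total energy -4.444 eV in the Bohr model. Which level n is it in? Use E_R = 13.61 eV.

E_n = −E_R Z²/n² ⇒ n² = E_R Z²/(−E_n) = 13.61 × 4² / 4.444 ≈ 49.00
n = 7

7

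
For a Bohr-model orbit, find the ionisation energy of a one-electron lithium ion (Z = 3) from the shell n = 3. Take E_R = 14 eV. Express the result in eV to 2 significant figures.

14 eV

E_n = −E_R·Z²/n² = −14 × 3²/3² eV = -14 eV
Ionisation energy = −E_n = 14 eV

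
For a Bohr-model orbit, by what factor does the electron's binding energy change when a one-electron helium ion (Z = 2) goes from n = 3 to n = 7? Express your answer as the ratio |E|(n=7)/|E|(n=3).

9/49

|E| ∝ Z^2 · n^-2; with Z fixed, |E| ∝ n^-2.
|E|(n=7)/|E|(n=3) = (7/3)^-2 = 9/49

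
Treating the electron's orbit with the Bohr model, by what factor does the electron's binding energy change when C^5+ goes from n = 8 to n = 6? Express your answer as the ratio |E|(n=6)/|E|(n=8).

16/9

|E| ∝ Z^2 · n^-2; with Z fixed, |E| ∝ n^-2.
|E|(n=6)/|E|(n=8) = (6/8)^-2 = 16/9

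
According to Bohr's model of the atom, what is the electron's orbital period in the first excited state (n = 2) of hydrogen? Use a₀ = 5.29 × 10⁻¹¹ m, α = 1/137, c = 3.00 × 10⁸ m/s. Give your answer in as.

1210 as

r = n²a₀/Z = 2²·5.29 × 10⁻¹¹/1 = 2.12 × 10⁻¹⁰ m
v = Zαc/n = 1·0.00730·3.00 × 10⁸/2 = 1.09 × 10⁶ m/s
T = 2πr/v = 1.21 × 10⁻¹⁵ s = 1210 as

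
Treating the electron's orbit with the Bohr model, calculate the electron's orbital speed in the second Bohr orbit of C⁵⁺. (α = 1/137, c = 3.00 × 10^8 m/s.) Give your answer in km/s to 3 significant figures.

6570 km/s

v_n = Zαc/n = 6 × 0.00730 × 3.00 × 10^8 / 2
    = 6570 km/s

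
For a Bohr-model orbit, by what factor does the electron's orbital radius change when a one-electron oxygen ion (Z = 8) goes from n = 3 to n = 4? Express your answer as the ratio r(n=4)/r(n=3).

16/9

r ∝ Z^-1 · n^2; with Z fixed, r ∝ n^2.
r(n=4)/r(n=3) = (4/3)^2 = 16/9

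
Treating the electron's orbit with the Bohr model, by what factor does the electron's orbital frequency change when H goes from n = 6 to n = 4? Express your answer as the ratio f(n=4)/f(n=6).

f ∝ Z^2 · n^-3; with Z fixed, f ∝ n^-3.
f(n=4)/f(n=6) = (4/6)^-3 = 27/8

27/8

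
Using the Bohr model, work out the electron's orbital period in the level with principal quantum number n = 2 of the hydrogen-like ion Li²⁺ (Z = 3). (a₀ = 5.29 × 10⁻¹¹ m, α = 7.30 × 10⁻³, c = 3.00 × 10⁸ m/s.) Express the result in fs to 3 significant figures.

0.135 fs

r = n²a₀/Z = 2²·5.29 × 10⁻¹¹/3 = 7.05 × 10⁻¹¹ m
v = Zαc/n = 3·0.00730·3.00 × 10⁸/2 = 3.29 × 10⁶ m/s
T = 2πr/v = 1.35 × 10⁻¹⁶ s = 0.135 fs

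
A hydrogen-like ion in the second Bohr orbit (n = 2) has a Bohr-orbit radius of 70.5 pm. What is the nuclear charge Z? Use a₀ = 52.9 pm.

3

r_n = n²a₀/Z ⇒ Z = n²a₀/r = 2² × 52.9 / 70.5 ≈ 3.00
Z = 3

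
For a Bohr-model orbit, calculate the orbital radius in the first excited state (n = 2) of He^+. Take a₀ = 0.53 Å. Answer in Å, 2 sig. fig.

1.1 Å

r_n = n²a₀/Z = 2² × 0.53 / 2
    = 4 × 0.53 / 2 = 1.1 Å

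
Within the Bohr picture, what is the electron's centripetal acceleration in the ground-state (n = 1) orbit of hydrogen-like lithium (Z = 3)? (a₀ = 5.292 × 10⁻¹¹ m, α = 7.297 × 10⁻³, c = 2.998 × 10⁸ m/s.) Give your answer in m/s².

r = n²a₀/Z = 1.764 × 10⁻¹¹ m, v = Zαc/n = 6.563 × 10⁶ m/s
a = v²/r = (6.563 × 10⁶)² / 1.764 × 10⁻¹¹ = 2.442 × 10²⁴ m/s²

2.442 × 10²⁴ m/s²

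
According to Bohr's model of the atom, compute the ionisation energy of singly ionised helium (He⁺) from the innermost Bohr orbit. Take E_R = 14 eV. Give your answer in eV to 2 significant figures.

E_n = −E_R·Z²/n² = −14 × 2²/1² eV = -56 eV
Ionisation energy = −E_n = 56 eV

56 eV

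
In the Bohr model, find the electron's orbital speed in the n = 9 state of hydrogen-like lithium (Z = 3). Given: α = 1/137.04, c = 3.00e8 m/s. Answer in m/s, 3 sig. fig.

7.30e5 m/s

v_n = Zαc/n = 3 × 0.00730 × 3.00e8 / 9
    = 7.30e5 m/s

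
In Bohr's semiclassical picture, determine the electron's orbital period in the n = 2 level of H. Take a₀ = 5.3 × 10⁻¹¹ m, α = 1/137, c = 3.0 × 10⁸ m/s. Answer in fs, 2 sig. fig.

r = n²a₀/Z = 2²·5.3 × 10⁻¹¹/1 = 2.1 × 10⁻¹⁰ m
v = Zαc/n = 1·0.0073·3.0 × 10⁸/2 = 1.1 × 10⁶ m/s
T = 2πr/v = 1.2 × 10⁻¹⁵ s = 1.2 fs

1.2 fs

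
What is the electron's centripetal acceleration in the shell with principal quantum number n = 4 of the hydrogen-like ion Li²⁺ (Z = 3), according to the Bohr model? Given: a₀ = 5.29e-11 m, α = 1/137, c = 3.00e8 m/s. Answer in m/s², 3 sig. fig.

9.56e21 m/s²

r = n²a₀/Z = 2.82e-10 m, v = Zαc/n = 1.64e6 m/s
a = v²/r = (1.64e6)² / 2.82e-10 = 9.56e21 m/s²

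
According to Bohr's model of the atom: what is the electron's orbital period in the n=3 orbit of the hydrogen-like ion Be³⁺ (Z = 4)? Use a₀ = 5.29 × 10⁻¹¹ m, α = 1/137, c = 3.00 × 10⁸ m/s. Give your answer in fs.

r = n²a₀/Z = 3²·5.29 × 10⁻¹¹/4 = 1.19 × 10⁻¹⁰ m
v = Zαc/n = 4·0.00730·3.00 × 10⁸/3 = 2.92 × 10⁶ m/s
T = 2πr/v = 2.56 × 10⁻¹⁶ s = 0.256 fs

0.256 fs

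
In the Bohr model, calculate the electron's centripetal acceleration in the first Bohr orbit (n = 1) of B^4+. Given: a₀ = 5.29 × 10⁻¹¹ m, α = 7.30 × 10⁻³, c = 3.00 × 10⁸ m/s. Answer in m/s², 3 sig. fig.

r = n²a₀/Z = 1.06 × 10⁻¹¹ m, v = Zαc/n = 1.09 × 10⁷ m/s
a = v²/r = (1.09 × 10⁷)² / 1.06 × 10⁻¹¹ = 1.13 × 10²⁵ m/s²

1.13 × 10²⁵ m/s²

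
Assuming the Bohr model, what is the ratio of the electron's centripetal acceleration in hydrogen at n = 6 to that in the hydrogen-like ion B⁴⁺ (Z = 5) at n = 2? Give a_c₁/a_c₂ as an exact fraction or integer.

1/10125

a_c ∝ Z^3 · n^-4
a_c₁/a_c₂ = (1/5)^3 · (6/2)^-4 = 1/10125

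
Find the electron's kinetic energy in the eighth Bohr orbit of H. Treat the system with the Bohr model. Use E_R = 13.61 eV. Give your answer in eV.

For a Coulomb orbit the virial theorem gives K = −E_n.
E_n = −E_R·Z²/n², so K = E_R·Z²/n² = 13.61 × 1²/8² = 0.2127 eV

0.2127 eV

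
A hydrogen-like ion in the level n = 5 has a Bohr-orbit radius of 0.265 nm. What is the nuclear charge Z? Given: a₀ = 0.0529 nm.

r_n = n²a₀/Z ⇒ Z = n²a₀/r = 5² × 0.0529 / 0.265 ≈ 4.99
Z = 5

5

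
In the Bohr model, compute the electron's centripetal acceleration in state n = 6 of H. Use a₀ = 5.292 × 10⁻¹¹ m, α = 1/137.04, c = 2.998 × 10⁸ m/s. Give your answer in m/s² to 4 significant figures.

6.978 × 10¹⁹ m/s²

r = n²a₀/Z = 1.905 × 10⁻⁹ m, v = Zαc/n = 3.646 × 10⁵ m/s
a = v²/r = (3.646 × 10⁵)² / 1.905 × 10⁻⁹ = 6.978 × 10¹⁹ m/s²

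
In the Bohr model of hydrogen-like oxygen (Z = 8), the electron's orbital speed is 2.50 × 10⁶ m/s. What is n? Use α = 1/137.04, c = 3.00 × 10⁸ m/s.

7

v_n = Zαc/n ⇒ n = Zαc/v = 8 × 0.00730 × 3.00 × 10⁸ / 2.50 × 10⁶ ≈ 7.01
n = 7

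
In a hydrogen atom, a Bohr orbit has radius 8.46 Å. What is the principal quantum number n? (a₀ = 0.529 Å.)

r_n = n²a₀/Z ⇒ n² = rZ/a₀ = 8.46 × 1 / 0.529 ≈ 15.99
n = 4

4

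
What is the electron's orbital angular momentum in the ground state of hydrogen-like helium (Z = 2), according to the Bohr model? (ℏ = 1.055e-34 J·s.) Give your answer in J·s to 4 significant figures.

L_n = nℏ = 1 × 1.055e-34 = 1.055e-34 J·s

1.055e-34 J·s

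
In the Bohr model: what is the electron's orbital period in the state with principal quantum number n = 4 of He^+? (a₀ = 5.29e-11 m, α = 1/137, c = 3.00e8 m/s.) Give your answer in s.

r = n²a₀/Z = 4²·5.29e-11/2 = 4.23e-10 m
v = Zαc/n = 2·0.00730·3.00e8/4 = 1.09e6 m/s
T = 2πr/v = 2.43e-15 s

2.43e-15 s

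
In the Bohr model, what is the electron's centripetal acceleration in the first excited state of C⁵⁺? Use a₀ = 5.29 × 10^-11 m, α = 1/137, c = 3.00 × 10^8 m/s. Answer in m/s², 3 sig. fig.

1.22 × 10^24 m/s²

r = n²a₀/Z = 3.53 × 10^-11 m, v = Zαc/n = 6.57 × 10^6 m/s
a = v²/r = (6.57 × 10^6)² / 3.53 × 10^-11 = 1.22 × 10^24 m/s²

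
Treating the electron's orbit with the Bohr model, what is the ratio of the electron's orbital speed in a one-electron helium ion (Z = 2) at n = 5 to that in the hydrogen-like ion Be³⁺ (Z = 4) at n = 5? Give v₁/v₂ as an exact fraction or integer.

v ∝ Z^1 · n^-1
v₁/v₂ = (2/4)^1 · (5/5)^-1 = 1/2

1/2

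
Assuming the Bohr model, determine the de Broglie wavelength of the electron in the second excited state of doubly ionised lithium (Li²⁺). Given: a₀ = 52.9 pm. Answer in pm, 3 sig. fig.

332 pm

The Bohr quantisation condition is nλ = 2πr_n.
r_n = n²a₀/Z = 159 pm
λ = 2πr_n/n = 2π·159/3 = 332 pm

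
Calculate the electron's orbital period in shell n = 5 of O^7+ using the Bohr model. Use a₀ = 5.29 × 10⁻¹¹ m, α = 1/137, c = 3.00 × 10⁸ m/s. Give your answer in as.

296 as

r = n²a₀/Z = 5²·5.29 × 10⁻¹¹/8 = 1.65 × 10⁻¹⁰ m
v = Zαc/n = 8·0.00730·3.00 × 10⁸/5 = 3.50 × 10⁶ m/s
T = 2πr/v = 2.96 × 10⁻¹⁶ s = 296 as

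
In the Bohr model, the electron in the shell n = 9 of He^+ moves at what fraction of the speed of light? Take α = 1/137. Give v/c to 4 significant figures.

v_n = Zαc/n, so v/c = Zα/n = 2 × 0.007299 / 9 = 0.001622

0.001622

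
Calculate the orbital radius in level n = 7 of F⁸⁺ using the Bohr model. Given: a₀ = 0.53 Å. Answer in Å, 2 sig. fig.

2.9 Å

r_n = n²a₀/Z = 7² × 0.53 / 9
    = 49 × 0.53 / 9 = 2.9 Å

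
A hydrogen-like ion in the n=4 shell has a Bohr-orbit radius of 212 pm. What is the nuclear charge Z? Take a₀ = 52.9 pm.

4

r_n = n²a₀/Z ⇒ Z = n²a₀/r = 4² × 52.9 / 212 ≈ 3.99
Z = 4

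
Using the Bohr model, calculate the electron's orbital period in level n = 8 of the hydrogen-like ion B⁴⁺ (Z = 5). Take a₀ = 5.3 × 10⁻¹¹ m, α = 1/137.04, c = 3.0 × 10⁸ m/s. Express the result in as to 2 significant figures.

3100 as

r = n²a₀/Z = 8²·5.3 × 10⁻¹¹/5 = 6.8 × 10⁻¹⁰ m
v = Zαc/n = 5·0.0073·3.0 × 10⁸/8 = 1.4 × 10⁶ m/s
T = 2πr/v = 3.1 × 10⁻¹⁵ s = 3100 as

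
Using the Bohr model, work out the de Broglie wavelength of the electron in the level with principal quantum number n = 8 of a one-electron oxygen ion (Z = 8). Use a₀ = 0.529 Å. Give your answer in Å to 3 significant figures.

The Bohr quantisation condition is nλ = 2πr_n.
r_n = n²a₀/Z = 4.23 Å
λ = 2πr_n/n = 2π·4.23/8 = 3.32 Å

3.32 Å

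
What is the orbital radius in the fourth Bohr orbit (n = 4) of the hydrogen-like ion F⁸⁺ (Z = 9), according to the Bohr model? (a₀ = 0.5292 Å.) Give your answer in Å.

0.9408 Å

r_n = n²a₀/Z = 4² × 0.5292 / 9
    = 16 × 0.5292 / 9 = 0.9408 Å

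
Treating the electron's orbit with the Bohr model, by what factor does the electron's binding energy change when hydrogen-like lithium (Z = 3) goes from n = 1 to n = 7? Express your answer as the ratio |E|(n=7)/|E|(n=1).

1/49

|E| ∝ Z^2 · n^-2; with Z fixed, |E| ∝ n^-2.
|E|(n=7)/|E|(n=1) = (7/1)^-2 = 1/49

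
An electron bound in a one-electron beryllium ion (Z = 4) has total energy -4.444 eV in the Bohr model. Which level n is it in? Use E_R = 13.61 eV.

E_n = −E_R Z²/n² ⇒ n² = E_R Z²/(−E_n) = 13.61 × 4² / 4.444 ≈ 49.00
n = 7

7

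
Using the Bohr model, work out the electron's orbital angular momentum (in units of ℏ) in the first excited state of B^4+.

2

L_n = nℏ, so L/ℏ = n = 2.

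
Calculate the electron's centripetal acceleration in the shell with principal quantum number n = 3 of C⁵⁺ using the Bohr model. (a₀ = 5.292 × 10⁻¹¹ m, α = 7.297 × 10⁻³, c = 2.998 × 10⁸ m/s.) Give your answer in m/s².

2.412 × 10²³ m/s²

r = n²a₀/Z = 7.938 × 10⁻¹¹ m, v = Zαc/n = 4.375 × 10⁶ m/s
a = v²/r = (4.375 × 10⁶)² / 7.938 × 10⁻¹¹ = 2.412 × 10²³ m/s²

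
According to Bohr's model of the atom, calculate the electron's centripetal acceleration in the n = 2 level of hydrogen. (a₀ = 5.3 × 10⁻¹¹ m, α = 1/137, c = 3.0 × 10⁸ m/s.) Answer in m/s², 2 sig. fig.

r = n²a₀/Z = 2.1 × 10⁻¹⁰ m, v = Zαc/n = 1.1 × 10⁶ m/s
a = v²/r = (1.1 × 10⁶)² / 2.1 × 10⁻¹⁰ = 5.7 × 10²¹ m/s²

5.7 × 10²¹ m/s²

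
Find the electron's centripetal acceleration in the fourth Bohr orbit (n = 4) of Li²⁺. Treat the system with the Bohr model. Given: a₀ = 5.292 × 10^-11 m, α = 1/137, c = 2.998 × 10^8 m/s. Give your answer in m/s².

9.544 × 10^21 m/s²

r = n²a₀/Z = 2.822 × 10^-10 m, v = Zαc/n = 1.641 × 10^6 m/s
a = v²/r = (1.641 × 10^6)² / 2.822 × 10^-10 = 9.544 × 10^21 m/s²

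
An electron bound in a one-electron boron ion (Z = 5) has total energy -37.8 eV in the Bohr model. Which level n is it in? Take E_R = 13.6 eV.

3

E_n = −E_R Z²/n² ⇒ n² = E_R Z²/(−E_n) = 13.6 × 5² / 37.8 ≈ 8.99
n = 3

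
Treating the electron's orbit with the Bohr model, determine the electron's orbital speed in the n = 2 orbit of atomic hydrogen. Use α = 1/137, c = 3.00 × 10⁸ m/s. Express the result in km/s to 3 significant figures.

v_n = Zαc/n = 1 × 0.00730 × 3.00 × 10⁸ / 2
    = 1090 km/s

1090 km/s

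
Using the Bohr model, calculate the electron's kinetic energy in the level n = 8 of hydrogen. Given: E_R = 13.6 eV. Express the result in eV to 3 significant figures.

0.212 eV

For a Coulomb orbit the virial theorem gives K = −E_n.
E_n = −E_R·Z²/n², so K = E_R·Z²/n² = 13.6 × 1²/8² = 0.212 eV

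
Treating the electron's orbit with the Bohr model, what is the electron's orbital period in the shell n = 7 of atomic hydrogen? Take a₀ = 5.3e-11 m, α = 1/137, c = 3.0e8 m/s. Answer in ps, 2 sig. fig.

r = n²a₀/Z = 7²·5.3e-11/1 = 2.6e-9 m
v = Zαc/n = 1·0.0073·3.0e8/7 = 3.1e5 m/s
T = 2πr/v = 5.2e-14 s = 0.052 ps

0.052 ps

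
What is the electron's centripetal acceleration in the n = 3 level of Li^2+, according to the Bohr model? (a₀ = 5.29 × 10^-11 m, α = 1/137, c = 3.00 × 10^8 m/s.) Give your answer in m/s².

r = n²a₀/Z = 1.59 × 10^-10 m, v = Zαc/n = 2.19 × 10^6 m/s
a = v²/r = (2.19 × 10^6)² / 1.59 × 10^-10 = 3.02 × 10^22 m/s²

3.02 × 10^22 m/s²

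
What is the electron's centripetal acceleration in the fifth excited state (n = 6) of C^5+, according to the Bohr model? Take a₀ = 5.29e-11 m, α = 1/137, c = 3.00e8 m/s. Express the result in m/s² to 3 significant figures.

r = n²a₀/Z = 3.17e-10 m, v = Zαc/n = 2.19e6 m/s
a = v²/r = (2.19e6)² / 3.17e-10 = 1.51e22 m/s²

1.51e22 m/s²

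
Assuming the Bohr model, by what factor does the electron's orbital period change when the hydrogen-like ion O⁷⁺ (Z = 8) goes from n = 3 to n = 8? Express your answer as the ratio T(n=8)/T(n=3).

T ∝ Z^-2 · n^3; with Z fixed, T ∝ n^3.
T(n=8)/T(n=3) = (8/3)^3 = 512/27

512/27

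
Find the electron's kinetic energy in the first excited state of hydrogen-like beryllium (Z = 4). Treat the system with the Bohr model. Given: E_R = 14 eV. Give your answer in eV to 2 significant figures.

For a Coulomb orbit the virial theorem gives K = −E_n.
E_n = −E_R·Z²/n², so K = E_R·Z²/n² = 14 × 4²/2² = 56 eV

56 eV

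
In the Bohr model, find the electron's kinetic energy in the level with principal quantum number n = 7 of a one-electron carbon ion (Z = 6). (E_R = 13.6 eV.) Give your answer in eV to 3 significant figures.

9.99 eV

For a Coulomb orbit the virial theorem gives K = −E_n.
E_n = −E_R·Z²/n², so K = E_R·Z²/n² = 13.6 × 6²/7² = 9.99 eV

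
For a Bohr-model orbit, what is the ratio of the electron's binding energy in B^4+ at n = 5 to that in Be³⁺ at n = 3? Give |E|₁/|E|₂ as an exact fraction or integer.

|E| ∝ Z^2 · n^-2
|E|₁/|E|₂ = (5/4)^2 · (5/3)^-2 = 9/16

9/16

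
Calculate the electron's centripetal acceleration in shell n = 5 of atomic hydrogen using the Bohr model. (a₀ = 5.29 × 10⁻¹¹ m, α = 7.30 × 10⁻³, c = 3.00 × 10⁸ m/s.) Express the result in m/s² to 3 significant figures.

r = n²a₀/Z = 1.32 × 10⁻⁹ m, v = Zαc/n = 4.38 × 10⁵ m/s
a = v²/r = (4.38 × 10⁵)² / 1.32 × 10⁻⁹ = 1.45 × 10²⁰ m/s²

1.45 × 10²⁰ m/s²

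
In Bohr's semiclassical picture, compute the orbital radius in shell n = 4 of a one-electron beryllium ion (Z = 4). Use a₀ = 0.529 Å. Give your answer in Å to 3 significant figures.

r_n = n²a₀/Z = 4² × 0.529 / 4
    = 16 × 0.529 / 4 = 2.12 Å

2.12 Å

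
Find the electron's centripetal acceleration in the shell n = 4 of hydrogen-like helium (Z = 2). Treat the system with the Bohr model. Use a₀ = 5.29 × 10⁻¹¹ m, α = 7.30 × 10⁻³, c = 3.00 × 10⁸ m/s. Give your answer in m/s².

2.83 × 10²¹ m/s²

r = n²a₀/Z = 4.23 × 10⁻¹⁰ m, v = Zαc/n = 1.09 × 10⁶ m/s
a = v²/r = (1.09 × 10⁶)² / 4.23 × 10⁻¹⁰ = 2.83 × 10²¹ m/s²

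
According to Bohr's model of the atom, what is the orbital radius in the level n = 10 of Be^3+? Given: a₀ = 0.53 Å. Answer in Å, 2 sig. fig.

13 Å

r_n = n²a₀/Z = 10² × 0.53 / 4
    = 100 × 0.53 / 4 = 13 Å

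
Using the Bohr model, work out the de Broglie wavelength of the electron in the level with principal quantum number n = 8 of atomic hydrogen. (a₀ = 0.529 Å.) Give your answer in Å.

The Bohr quantisation condition is nλ = 2πr_n.
r_n = n²a₀/Z = 33.9 Å
λ = 2πr_n/n = 2π·33.9/8 = 26.6 Å

26.6 Å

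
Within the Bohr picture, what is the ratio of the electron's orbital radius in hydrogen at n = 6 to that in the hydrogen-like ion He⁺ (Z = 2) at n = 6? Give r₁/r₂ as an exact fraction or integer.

r ∝ Z^-1 · n^2
r₁/r₂ = (1/2)^-1 · (6/6)^2 = 2

2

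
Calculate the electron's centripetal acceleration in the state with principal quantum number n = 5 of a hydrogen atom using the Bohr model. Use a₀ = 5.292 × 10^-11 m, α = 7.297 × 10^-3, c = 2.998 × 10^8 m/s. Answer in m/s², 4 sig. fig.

r = n²a₀/Z = 1.323 × 10^-9 m, v = Zαc/n = 4.375 × 10^5 m/s
a = v²/r = (4.375 × 10^5)² / 1.323 × 10^-9 = 1.447 × 10^20 m/s²

1.447 × 10^20 m/s²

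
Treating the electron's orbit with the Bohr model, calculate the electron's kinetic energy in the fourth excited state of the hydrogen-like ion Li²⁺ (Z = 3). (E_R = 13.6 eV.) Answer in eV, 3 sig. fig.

4.90 eV

For a Coulomb orbit the virial theorem gives K = −E_n.
E_n = −E_R·Z²/n², so K = E_R·Z²/n² = 13.6 × 3²/5² = 4.90 eV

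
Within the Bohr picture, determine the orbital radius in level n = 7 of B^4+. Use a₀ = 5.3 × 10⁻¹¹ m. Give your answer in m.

5.2 × 10⁻¹⁰ m

r_n = n²a₀/Z = 7² × 5.3 × 10⁻¹¹ / 5
    = 49 × 5.3 × 10⁻¹¹ / 5 = 5.2 × 10⁻¹⁰ m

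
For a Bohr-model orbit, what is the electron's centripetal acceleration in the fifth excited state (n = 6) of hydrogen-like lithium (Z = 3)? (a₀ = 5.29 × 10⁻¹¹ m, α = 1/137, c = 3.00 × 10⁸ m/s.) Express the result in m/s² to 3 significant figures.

r = n²a₀/Z = 6.35 × 10⁻¹⁰ m, v = Zαc/n = 1.09 × 10⁶ m/s
a = v²/r = (1.09 × 10⁶)² / 6.35 × 10⁻¹⁰ = 1.89 × 10²¹ m/s²

1.89 × 10²¹ m/s²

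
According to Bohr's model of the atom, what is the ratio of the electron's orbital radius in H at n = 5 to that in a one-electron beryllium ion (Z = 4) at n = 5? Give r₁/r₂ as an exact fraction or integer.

r ∝ Z^-1 · n^2
r₁/r₂ = (1/4)^-1 · (5/5)^2 = 4

4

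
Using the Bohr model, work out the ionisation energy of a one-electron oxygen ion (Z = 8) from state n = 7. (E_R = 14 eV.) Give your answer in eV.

18 eV

E_n = −E_R·Z²/n² = −14 × 8²/7² eV = -18 eV
Ionisation energy = −E_n = 18 eV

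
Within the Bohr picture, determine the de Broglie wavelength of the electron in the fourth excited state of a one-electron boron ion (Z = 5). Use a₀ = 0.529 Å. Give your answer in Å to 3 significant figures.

3.32 Å

The Bohr quantisation condition is nλ = 2πr_n.
r_n = n²a₀/Z = 2.65 Å
λ = 2πr_n/n = 2π·2.65/5 = 3.32 Å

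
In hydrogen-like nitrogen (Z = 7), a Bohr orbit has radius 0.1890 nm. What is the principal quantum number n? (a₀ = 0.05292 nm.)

r_n = n²a₀/Z ⇒ n² = rZ/a₀ = 0.1890 × 7 / 0.05292 ≈ 25.00
n = 5

5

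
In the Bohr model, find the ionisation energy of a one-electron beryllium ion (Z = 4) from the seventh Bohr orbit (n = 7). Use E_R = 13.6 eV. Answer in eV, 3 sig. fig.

4.44 eV

E_n = −E_R·Z²/n² = −13.6 × 4²/7² eV = -4.44 eV
Ionisation energy = −E_n = 4.44 eV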